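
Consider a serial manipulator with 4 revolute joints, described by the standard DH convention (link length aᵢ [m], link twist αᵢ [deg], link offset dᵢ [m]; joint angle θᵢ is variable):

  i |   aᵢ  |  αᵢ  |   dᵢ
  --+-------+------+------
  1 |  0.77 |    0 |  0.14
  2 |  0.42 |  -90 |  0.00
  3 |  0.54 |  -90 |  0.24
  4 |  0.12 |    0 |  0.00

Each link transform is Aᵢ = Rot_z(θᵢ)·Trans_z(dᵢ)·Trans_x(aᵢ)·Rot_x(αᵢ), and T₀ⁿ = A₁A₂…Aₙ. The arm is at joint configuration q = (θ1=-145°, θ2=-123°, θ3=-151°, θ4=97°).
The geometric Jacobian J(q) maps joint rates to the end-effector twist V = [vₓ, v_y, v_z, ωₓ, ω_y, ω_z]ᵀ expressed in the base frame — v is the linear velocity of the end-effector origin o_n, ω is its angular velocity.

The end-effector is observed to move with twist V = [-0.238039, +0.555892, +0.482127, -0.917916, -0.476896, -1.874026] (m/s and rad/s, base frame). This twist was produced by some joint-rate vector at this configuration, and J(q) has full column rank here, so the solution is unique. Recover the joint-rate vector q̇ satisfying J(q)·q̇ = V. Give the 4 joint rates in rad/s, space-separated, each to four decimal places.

-0.4520 -0.6200 0.9340 -0.9170

o_n = [-0.7502, -0.4854, 0.3947]
J₁: ẑ×o_n = [0.4854, -0.7502, 0.0000], ω = ẑ
J2: z=[0.0000, 0.0000, 1.0000] o=[-0.6307, -0.4417, 0.1400] → [0.0437, -0.1194, 0.0000, 0.0000, 0.0000, 1.0000]
J3: z=[-0.9994, -0.0349, 0.0000] o=[-0.6454, -0.0219, 0.1400] → [-0.0089, 0.2546, 0.4595, -0.9994, -0.0349, 0.0000]
J4: z=[-0.0169, 0.4845, 0.8746] o=[-0.8688, -0.5023, 0.4018] → [-0.0183, 0.1036, -0.0577, -0.0169, 0.4845, 0.8746]
q̇ = J⁺·V = [-0.4520, -0.6200, 0.9340, -0.9170]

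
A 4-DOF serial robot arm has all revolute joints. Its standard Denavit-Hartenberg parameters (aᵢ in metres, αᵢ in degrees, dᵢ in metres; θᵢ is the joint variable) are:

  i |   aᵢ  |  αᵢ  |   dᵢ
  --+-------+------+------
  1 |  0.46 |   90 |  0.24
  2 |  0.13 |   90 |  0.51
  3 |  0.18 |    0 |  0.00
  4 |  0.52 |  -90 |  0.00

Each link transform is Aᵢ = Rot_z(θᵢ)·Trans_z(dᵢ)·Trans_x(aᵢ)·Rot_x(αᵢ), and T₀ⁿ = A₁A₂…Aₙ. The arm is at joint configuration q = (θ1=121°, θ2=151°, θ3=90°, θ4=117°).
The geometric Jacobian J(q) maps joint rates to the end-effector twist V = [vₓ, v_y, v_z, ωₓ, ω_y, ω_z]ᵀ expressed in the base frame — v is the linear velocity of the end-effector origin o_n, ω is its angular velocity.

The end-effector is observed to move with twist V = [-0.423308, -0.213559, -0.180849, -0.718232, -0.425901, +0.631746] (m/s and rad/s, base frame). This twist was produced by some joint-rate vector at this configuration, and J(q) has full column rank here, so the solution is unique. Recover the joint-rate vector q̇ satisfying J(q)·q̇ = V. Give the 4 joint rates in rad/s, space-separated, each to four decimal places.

o_n = [0.0020, 0.8780, 0.0784]
J₁: ẑ×o_n = [-0.8780, 0.0020, 0.0000], ω = ẑ
J2: z=[0.8572, 0.5150, 0.0000] o=[-0.2369, 0.3943, 0.2400] → [-0.0832, 0.1385, 0.2915, 0.8572, 0.5150, 0.0000]
J3: z=[-0.2497, 0.4156, 0.8746] o=[0.2588, 0.5595, 0.3030] → [-0.3719, -0.2807, 0.0272, -0.2497, 0.4156, 0.8746]
J4: z=[-0.2497, 0.4156, 0.8746] o=[0.4131, 0.6522, 0.3030] → [-0.2908, -0.4156, 0.1145, -0.2497, 0.4156, 0.8746]
q̇ = J⁺·V = [0.6230, -0.8350, -0.7040, 0.7140]

0.6230 -0.8350 -0.7040 0.7140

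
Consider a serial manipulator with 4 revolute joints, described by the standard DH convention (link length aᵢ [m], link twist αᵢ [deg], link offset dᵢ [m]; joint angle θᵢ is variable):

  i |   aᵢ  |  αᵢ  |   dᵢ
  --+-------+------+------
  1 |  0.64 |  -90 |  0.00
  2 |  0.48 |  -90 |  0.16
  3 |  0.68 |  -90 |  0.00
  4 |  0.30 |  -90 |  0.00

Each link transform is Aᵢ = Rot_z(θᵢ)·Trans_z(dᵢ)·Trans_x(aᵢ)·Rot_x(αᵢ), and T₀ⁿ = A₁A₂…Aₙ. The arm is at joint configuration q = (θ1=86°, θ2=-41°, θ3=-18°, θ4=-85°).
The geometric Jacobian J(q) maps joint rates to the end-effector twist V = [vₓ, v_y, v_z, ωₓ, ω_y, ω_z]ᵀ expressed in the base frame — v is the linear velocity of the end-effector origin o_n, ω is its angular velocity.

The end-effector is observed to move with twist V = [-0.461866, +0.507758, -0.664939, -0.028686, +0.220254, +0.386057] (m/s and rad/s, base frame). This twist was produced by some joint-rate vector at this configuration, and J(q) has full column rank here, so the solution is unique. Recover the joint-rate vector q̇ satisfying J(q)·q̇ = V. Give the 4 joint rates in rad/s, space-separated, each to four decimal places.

0.2710 0.7820 0.0560 0.7760

o_n = [-0.2583, 1.7274, 0.5300]
J₁: ẑ×o_n = [-1.7274, -0.2583, 0.0000], ω = ẑ
J2: z=[-0.9976, 0.0698, 0.0000] o=[0.0446, 0.6384, 0.0000] → [0.0370, 0.5287, -1.0652, -0.9976, 0.0698, 0.0000]
J3: z=[0.0458, 0.6545, -0.7547] o=[-0.0897, 1.0110, 0.3149] → [0.6814, 0.1174, 0.1432, 0.0458, 0.6545, -0.7547]
J4: z=[0.9650, 0.1663, 0.2027] o=[-0.2653, 1.5125, 0.7392] → [-0.0784, 0.2033, 0.2062, 0.9650, 0.1663, 0.2027]
q̇ = J⁺·V = [0.2710, 0.7820, 0.0560, 0.7760]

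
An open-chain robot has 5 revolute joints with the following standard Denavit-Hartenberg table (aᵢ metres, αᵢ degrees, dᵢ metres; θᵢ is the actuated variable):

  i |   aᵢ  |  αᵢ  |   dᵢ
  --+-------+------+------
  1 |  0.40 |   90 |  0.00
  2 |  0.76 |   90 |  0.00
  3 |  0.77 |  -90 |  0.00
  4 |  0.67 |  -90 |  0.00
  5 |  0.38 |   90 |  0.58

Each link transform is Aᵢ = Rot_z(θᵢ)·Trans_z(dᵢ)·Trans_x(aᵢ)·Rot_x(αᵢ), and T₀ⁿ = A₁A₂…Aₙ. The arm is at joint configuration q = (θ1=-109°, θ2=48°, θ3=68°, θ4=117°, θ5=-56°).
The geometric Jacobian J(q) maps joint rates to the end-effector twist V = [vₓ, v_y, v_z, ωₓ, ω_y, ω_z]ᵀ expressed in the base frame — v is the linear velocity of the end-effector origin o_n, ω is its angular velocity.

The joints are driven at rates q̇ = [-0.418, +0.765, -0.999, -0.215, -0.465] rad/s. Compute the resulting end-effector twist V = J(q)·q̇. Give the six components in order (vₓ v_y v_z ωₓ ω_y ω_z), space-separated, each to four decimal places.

-0.4470 0.7600 -0.0736 -0.7948 0.9739 0.6552

o_n = [-0.0759, -0.2779, 0.6566]
J₁: ẑ×o_n = [0.2779, -0.0759, 0.0000], ω = ẑ
J2: z=[-0.9455, 0.3256, 0.0000] o=[-0.1302, -0.3782, 0.0000] → [0.2138, 0.6209, -0.1125, -0.9455, 0.3256, 0.0000]
J3: z=[-0.2419, -0.7027, -0.6691] o=[-0.2958, -0.8590, 0.5648] → [0.3243, -0.1249, 0.0139, -0.2419, -0.7027, -0.6691]
J4: z=[-0.1522, 0.7086, -0.6890] o=[-1.0337, -0.8091, 0.7791] → [0.2792, -0.6786, -0.7595, -0.1522, 0.7086, -0.6890]
J5: z=[0.7440, -0.3768, -0.5518] o=[-0.5977, -0.4094, 1.0939] → [0.2373, 0.0374, 0.2944, 0.7440, -0.3768, -0.5518]
V = J·q̇ = [-0.4470, 0.7600, -0.0736, -0.7948, 0.9739, 0.6552]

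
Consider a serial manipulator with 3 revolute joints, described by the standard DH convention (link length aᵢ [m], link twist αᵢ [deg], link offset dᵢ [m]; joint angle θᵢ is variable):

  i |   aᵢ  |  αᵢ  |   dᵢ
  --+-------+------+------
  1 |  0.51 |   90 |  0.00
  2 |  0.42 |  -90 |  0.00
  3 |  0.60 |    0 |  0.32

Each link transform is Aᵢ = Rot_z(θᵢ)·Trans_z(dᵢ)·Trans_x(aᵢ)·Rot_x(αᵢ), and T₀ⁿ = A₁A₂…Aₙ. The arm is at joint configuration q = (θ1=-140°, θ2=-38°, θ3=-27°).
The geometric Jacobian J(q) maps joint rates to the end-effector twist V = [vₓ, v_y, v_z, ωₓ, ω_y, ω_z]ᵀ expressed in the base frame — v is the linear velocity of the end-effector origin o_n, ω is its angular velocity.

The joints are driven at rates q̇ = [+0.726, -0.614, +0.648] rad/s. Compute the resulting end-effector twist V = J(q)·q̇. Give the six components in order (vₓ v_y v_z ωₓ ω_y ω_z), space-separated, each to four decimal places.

o_n = [-1.2929, -0.7293, -0.3355]
J₁: ẑ×o_n = [0.7293, -1.2929, 0.0000], ω = ẑ
J2: z=[-0.6428, 0.7660, 0.0000] o=[-0.3907, -0.3278, 0.0000] → [-0.2570, -0.2157, 0.9492, -0.6428, 0.7660, 0.0000]
J3: z=[-0.4716, -0.3957, 0.7880] o=[-0.6442, -0.5406, -0.2586] → [0.1792, -0.5475, -0.1677, -0.4716, -0.3957, 0.7880]
V = J·q̇ = [0.8034, -1.1610, -0.6915, 0.0891, -0.7268, 1.2366]

0.8034 -1.1610 -0.6915 0.0891 -0.7268 1.2366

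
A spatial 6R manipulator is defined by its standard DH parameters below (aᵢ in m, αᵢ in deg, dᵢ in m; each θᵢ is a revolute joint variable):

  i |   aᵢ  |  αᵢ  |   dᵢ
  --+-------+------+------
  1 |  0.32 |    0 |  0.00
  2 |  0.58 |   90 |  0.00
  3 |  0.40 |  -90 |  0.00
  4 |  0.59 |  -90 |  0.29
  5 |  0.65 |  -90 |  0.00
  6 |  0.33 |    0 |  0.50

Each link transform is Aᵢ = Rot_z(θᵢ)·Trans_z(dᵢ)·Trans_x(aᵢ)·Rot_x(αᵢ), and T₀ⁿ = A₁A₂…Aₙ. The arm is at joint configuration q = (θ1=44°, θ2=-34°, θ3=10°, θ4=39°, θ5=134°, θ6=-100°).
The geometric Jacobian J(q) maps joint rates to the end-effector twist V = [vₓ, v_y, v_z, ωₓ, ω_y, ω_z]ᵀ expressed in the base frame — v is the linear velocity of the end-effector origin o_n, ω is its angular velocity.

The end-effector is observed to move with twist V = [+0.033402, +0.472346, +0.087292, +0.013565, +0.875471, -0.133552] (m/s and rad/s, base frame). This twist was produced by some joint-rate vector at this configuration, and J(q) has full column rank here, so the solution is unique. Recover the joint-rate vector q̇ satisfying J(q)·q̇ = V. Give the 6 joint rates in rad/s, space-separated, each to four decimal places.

0.3840 -0.0290 -0.7310 -0.3730 0.0510 -0.1970

o_n = [0.7941, 0.4623, 0.2172]
J₁: ẑ×o_n = [-0.4623, 0.7941, 0.0000], ω = ẑ
J2: z=[0.0000, 0.0000, 1.0000] o=[0.2302, 0.2223, 0.0000] → [-0.2400, 0.5639, 0.0000, 0.0000, 0.0000, 1.0000]
J3: z=[0.1736, -0.9848, 0.0000] o=[0.8014, 0.3230, 0.0000] → [-0.2139, -0.0377, 0.0170, 0.1736, -0.9848, 0.0000]
J4: z=[-0.1710, -0.0302, 0.9848] o=[1.1893, 0.3914, 0.0695] → [-0.0742, -0.3639, -0.0240, -0.1710, -0.0302, 0.9848]
J5: z=[-0.7453, 0.6577, -0.1093] o=[1.5199, 0.8267, 0.4347] → [-0.1828, -0.0827, 0.7490, -0.7453, 0.6577, -0.1093]
J6: z=[-0.5824, -0.5624, 0.5870] o=[1.3089, 0.5010, -0.0867] → [-0.1482, -0.1252, -0.2670, -0.5824, -0.5624, 0.5870]
q̇ = J⁺·V = [0.3840, -0.0290, -0.7310, -0.3730, 0.0510, -0.1970]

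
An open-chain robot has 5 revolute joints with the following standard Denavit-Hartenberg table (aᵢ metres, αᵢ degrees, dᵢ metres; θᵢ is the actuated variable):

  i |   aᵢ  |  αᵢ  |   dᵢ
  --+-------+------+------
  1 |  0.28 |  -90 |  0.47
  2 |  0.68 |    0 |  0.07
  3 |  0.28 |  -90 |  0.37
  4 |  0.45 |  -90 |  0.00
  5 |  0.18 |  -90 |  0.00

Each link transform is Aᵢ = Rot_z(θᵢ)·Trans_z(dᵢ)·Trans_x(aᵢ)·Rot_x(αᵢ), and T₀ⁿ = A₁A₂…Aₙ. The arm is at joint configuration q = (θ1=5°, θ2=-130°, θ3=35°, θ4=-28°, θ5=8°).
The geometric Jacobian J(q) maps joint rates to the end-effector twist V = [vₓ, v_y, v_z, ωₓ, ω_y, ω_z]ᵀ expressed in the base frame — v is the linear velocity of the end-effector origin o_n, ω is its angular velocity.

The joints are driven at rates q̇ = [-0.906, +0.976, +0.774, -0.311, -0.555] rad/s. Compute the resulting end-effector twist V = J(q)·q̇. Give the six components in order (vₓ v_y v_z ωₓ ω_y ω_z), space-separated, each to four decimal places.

2.6850 0.6464 0.5271 -0.4812 2.2065 -1.1927

o_n = [-0.3179, 0.7099, 1.8203]
J₁: ẑ×o_n = [-0.7099, -0.3179, 0.0000], ω = ẑ
J2: z=[-0.0872, 0.9962, 0.0000] o=[0.2789, 0.0244, 0.4700] → [1.3451, 0.1177, 0.5348, -0.0872, 0.9962, 0.0000]
J3: z=[-0.0872, 0.9962, 0.0000] o=[-0.1626, 0.0560, 0.9909] → [0.8262, 0.0723, 0.0977, -0.0872, 0.9962, 0.0000]
J4: z=[0.9924, 0.0868, 0.0872] o=[-0.2192, 0.4225, 1.2698] → [0.0227, -0.5548, 0.2938, 0.9924, 0.0868, 0.0872]
J5: z=[0.0362, -0.8832, 0.4677] o=[-0.2721, 0.6299, 1.6657] → [-0.1739, -0.0270, -0.0376, 0.0362, -0.8832, 0.4677]
V = J·q̇ = [2.6850, 0.6464, 0.5271, -0.4812, 2.2065, -1.1927]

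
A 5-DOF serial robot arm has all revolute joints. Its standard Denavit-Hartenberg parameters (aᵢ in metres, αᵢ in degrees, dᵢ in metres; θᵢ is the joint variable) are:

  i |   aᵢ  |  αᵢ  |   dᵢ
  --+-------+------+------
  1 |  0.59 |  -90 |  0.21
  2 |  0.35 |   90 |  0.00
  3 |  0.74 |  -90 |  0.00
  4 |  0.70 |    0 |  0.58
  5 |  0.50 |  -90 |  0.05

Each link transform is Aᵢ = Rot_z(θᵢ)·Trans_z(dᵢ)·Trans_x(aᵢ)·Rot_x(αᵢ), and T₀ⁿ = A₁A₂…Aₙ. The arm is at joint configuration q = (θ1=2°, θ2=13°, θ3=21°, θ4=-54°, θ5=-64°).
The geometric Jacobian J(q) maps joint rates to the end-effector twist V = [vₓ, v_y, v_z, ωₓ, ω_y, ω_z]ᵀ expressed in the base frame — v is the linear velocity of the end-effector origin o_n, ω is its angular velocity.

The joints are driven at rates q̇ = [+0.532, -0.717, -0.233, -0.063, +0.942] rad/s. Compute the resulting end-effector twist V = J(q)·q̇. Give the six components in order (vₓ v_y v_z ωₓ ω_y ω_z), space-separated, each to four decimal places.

o_n = [1.7386, 0.9779, 0.9715]
J₁: ẑ×o_n = [-0.9779, 1.7386, 0.0000], ω = ẑ
J2: z=[-0.0349, 0.9994, 0.0000] o=[0.5896, 0.0206, 0.2100] → [0.7610, 0.0266, -1.1816, -0.0349, 0.9994, 0.0000]
J3: z=[0.2248, 0.0079, 0.9744] o=[0.9305, 0.0325, 0.1313] → [-0.9146, 0.5985, 0.2062, 0.2248, 0.0079, 0.9744]
J4: z=[-0.3816, 0.9208, 0.0806] o=[1.5939, 0.3210, -0.0241] → [0.8638, 0.3915, -0.3838, -0.3816, 0.9208, 0.0806]
J5: z=[-0.3816, 0.9208, 0.0806] o=[1.8689, 1.0200, 0.4880] → [0.4486, 0.1740, 0.1360, -0.3816, 0.9208, 0.0806]
V = J·q̇ = [-0.4847, 0.9056, 0.9515, -0.3627, 0.0910, 0.3758]

-0.4847 0.9056 0.9515 -0.3627 0.0910 0.3758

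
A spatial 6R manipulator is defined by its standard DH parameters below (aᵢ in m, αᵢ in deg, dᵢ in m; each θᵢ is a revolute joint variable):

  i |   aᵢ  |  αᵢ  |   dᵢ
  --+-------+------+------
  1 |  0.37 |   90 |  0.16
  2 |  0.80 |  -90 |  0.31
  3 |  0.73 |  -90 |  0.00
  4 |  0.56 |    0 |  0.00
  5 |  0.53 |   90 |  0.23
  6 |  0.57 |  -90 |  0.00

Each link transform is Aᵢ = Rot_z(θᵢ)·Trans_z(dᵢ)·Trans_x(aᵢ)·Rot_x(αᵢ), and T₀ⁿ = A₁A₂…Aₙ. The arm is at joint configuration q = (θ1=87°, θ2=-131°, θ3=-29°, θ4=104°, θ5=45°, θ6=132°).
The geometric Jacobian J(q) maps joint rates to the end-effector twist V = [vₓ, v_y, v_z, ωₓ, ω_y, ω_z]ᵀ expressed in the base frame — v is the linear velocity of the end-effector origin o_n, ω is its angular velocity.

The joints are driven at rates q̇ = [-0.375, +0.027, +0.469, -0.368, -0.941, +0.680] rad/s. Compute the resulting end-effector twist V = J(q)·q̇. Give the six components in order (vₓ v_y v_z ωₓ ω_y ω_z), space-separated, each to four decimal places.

-0.2673 -0.1296 -0.1389 1.3466 0.0590 -0.0525

o_n = [-0.0926, -1.0953, -0.5846]
J₁: ẑ×o_n = [1.0953, -0.0926, 0.0000], ω = ẑ
J2: z=[0.9986, -0.0523, 0.0000] o=[0.0194, 0.3695, 0.1600] → [0.0390, 0.7436, -1.4686, 0.9986, -0.0523, 0.0000]
J3: z=[0.0395, 0.7537, -0.6561] o=[0.3015, -0.1709, -0.4438] → [-0.7126, 0.2641, 0.2605, 0.0395, 0.7537, -0.6561]
J4: z=[-0.8901, -0.2719, -0.3659] o=[0.6330, -0.6077, -0.9256] → [-0.2711, 0.5690, 0.2367, -0.8901, -0.2719, -0.3659]
J5: z=[-0.8901, -0.2719, -0.3659] o=[0.5500, -0.9361, -0.4797] → [-0.0297, 0.1418, -0.0330, -0.8901, -0.2719, -0.3659]
J6: z=[0.2000, -0.9542, 0.2224] o=[0.1282, -0.9325, -0.0849] → [0.5130, 0.0508, -0.2432, 0.2000, -0.9542, 0.2224]
V = J·q̇ = [-0.2673, -0.1296, -0.1389, 1.3466, 0.0590, -0.0525]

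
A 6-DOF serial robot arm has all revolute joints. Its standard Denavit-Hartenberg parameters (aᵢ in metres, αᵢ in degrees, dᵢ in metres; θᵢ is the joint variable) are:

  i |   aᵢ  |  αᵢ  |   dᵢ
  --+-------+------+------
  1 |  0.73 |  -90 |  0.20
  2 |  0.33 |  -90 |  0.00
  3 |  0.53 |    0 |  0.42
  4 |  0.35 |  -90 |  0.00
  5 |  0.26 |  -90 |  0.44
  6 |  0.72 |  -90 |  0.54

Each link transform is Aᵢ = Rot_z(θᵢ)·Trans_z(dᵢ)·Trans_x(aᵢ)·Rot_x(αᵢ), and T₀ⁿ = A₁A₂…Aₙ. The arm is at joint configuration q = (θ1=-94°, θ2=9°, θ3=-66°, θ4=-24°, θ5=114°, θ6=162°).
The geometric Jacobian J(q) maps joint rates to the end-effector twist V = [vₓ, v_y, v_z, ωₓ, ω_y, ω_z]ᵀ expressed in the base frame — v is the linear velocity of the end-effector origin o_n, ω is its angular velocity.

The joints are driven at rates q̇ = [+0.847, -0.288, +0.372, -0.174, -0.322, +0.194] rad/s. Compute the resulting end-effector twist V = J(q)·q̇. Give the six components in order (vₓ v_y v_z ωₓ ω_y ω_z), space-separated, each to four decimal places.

0.8020 -0.2731 0.1839 -0.4389 0.3929 0.6239

o_n = [0.4201, -1.3555, -0.9344]
J₁: ẑ×o_n = [1.3555, 0.4201, -0.0000], ω = ẑ
J2: z=[0.9976, -0.0698, 0.0000] o=[-0.0509, -0.7282, 0.2000] → [0.0791, 1.1316, -0.5929, 0.9976, -0.0698, 0.0000]
J3: z=[0.0109, 0.1561, -0.9877] o=[-0.0737, -1.0534, 0.1484] → [-0.4674, -0.4759, -0.0803, 0.0109, 0.1561, -0.9877]
J4: z=[0.0109, 0.1561, -0.9877] o=[0.3991, -1.2340, -0.3002] → [-0.2190, -0.0138, -0.0046, 0.0109, 0.1561, -0.9877]
J5: z=[-0.0689, -0.9853, -0.1564] o=[0.7482, -1.2584, -0.3002] → [0.6097, 0.0076, -0.3166, -0.0689, -0.9853, -0.1564]
J6: z=[-0.9069, 0.1272, -0.4017] o=[0.6098, -1.7216, -0.1344] → [0.0453, -0.6493, -0.3079, -0.9069, 0.1272, -0.4017]
V = J·q̇ = [0.8020, -0.2731, 0.1839, -0.4389, 0.3929, 0.6239]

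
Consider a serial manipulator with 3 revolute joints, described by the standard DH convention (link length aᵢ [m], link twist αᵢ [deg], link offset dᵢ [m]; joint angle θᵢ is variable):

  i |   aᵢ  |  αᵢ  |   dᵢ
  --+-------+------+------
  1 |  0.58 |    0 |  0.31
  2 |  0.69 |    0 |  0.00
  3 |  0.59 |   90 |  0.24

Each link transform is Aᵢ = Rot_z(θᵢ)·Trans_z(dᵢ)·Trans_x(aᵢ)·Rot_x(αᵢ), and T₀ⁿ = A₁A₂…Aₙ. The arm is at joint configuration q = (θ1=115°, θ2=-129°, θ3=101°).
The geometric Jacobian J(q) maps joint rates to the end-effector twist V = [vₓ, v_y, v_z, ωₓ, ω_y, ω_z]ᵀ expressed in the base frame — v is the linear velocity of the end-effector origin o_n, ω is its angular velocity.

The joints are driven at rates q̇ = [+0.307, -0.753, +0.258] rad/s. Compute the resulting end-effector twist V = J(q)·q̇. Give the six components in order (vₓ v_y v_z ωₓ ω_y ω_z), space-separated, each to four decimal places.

o_n = [0.4553, 0.9479, 0.5500]
J₁: ẑ×o_n = [-0.9479, 0.4553, 0.0000], ω = ẑ
J2: z=[0.0000, 0.0000, 1.0000] o=[-0.2451, 0.5257, 0.3100] → [-0.4223, 0.7004, 0.0000, 0.0000, 0.0000, 1.0000]
J3: z=[0.0000, 0.0000, 1.0000] o=[0.4244, 0.3587, 0.3100] → [-0.5892, 0.0309, 0.0000, 0.0000, 0.0000, 1.0000]
V = J·q̇ = [-0.1251, -0.3797, 0.0000, 0.0000, 0.0000, -0.1880]

-0.1251 -0.3797 0.0000 0.0000 0.0000 -0.1880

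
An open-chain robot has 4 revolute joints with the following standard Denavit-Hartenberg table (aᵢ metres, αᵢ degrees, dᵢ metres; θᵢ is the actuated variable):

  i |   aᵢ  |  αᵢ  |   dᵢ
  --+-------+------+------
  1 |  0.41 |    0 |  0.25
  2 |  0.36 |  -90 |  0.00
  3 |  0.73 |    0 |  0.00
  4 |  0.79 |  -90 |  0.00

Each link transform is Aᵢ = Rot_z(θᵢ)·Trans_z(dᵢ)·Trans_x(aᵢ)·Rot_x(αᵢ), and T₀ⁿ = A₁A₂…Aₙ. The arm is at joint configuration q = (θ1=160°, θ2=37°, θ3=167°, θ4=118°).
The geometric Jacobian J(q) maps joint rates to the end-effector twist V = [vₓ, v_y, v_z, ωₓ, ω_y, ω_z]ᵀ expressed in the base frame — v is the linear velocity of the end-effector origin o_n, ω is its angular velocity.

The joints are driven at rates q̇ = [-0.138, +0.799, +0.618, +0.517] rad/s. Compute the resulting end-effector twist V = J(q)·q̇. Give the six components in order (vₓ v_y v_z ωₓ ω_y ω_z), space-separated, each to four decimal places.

-0.7402 -0.0776 0.2075 0.3318 -1.0854 0.6610

o_n = [-0.2449, 0.1832, 0.8489]
J₁: ẑ×o_n = [-0.1832, -0.2449, 0.0000], ω = ẑ
J2: z=[0.0000, 0.0000, 1.0000] o=[-0.3853, 0.1402, 0.2500] → [-0.0429, 0.1404, 0.0000, 0.0000, 0.0000, 1.0000]
J3: z=[0.2924, -0.9563, 0.0000] o=[-0.7295, 0.0350, 0.2500] → [-0.5727, -0.1751, 0.5068, 0.2924, -0.9563, 0.0000]
J4: z=[0.2924, -0.9563, 0.0000] o=[-0.0493, 0.2429, 0.0858] → [-0.7297, -0.2231, -0.2045, 0.2924, -0.9563, 0.0000]
V = J·q̇ = [-0.7402, -0.0776, 0.2075, 0.3318, -1.0854, 0.6610]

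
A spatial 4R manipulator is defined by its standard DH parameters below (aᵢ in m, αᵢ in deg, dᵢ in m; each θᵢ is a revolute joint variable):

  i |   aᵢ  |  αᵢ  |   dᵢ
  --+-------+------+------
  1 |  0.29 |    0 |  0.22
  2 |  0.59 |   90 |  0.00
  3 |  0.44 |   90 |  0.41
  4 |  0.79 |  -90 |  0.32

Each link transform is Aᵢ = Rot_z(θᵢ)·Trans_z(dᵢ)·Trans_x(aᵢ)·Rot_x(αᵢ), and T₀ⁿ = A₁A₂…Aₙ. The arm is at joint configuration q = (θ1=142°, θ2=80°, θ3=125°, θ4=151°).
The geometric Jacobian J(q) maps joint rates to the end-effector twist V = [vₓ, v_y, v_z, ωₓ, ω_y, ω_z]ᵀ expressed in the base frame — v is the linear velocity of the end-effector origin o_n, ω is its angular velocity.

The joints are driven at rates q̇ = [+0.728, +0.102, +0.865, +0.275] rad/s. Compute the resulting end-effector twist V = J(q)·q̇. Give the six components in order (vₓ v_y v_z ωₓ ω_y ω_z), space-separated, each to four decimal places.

0.0022 -1.4155 0.2650 -0.7462 0.4921 0.9877

o_n = [-1.4994, 0.1014, 0.1980]
J₁: ẑ×o_n = [-0.1014, -1.4994, 0.0000], ω = ẑ
J2: z=[0.0000, 0.0000, 1.0000] o=[-0.2285, 0.1785, 0.2200] → [0.0772, -1.2708, 0.0000, 0.0000, 0.0000, 1.0000]
J3: z=[-0.6691, 0.7431, 0.0000] o=[-0.6670, -0.2162, 0.2200] → [-0.0164, -0.0147, 0.4061, -0.6691, 0.7431, 0.0000]
J4: z=[-0.6087, -0.5481, 0.5736] o=[-0.7538, 0.2573, 0.5804] → [0.2991, -0.6605, -0.3137, -0.6087, -0.5481, 0.5736]
V = J·q̇ = [0.0022, -1.4155, 0.2650, -0.7462, 0.4921, 0.9877]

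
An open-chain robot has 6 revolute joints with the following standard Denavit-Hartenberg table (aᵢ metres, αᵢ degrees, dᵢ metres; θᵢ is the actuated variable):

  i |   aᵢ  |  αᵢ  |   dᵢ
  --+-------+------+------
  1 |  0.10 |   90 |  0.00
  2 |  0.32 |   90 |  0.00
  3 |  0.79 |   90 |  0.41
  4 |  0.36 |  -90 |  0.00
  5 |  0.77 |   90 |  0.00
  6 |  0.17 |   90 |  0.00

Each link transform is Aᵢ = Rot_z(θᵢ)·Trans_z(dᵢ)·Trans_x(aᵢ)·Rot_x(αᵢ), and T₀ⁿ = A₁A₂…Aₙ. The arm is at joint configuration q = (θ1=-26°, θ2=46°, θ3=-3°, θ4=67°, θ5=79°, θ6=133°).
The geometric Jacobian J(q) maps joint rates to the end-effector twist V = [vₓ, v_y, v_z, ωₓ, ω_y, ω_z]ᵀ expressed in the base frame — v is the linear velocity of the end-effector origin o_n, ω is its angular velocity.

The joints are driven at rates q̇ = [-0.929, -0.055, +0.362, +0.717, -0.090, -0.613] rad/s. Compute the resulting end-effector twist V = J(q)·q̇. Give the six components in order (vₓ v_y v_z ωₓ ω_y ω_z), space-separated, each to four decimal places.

-1.5960 -1.3267 -0.6195 0.0219 0.7083 -0.9032

o_n = [1.1738, -1.2355, 0.2472]
J₁: ẑ×o_n = [1.2355, 1.1738, -0.0000], ω = ẑ
J2: z=[-0.4384, -0.8988, 0.0000] o=[0.0899, -0.0438, 0.0000] → [-0.2222, 0.1084, 1.4966, -0.4384, -0.8988, 0.0000]
J3: z=[0.6465, -0.3153, -0.6947] o=[0.2897, -0.1413, 0.2302] → [-0.7654, -0.6251, -0.4287, 0.6465, -0.3153, -0.6947]
J4: z=[0.4051, 0.9135, -0.0376] o=[1.0654, -0.4737, 0.5129] → [-0.2714, 0.1036, -0.4076, 0.4051, 0.9135, -0.0376]
J5: z=[-0.3424, 0.1134, -0.9327] o=[1.3706, -0.6143, 0.3837] → [-0.5948, 0.1368, 0.2350, -0.3424, 0.1134, -0.9327]
J6: z=[0.9094, -0.2092, -0.3593] o=[1.1890, -1.3622, 0.3595] → [0.0690, 0.1076, 0.1120, 0.9094, -0.2092, -0.3593]
V = J·q̇ = [-1.5960, -1.3267, -0.6195, 0.0219, 0.7083, -0.9032]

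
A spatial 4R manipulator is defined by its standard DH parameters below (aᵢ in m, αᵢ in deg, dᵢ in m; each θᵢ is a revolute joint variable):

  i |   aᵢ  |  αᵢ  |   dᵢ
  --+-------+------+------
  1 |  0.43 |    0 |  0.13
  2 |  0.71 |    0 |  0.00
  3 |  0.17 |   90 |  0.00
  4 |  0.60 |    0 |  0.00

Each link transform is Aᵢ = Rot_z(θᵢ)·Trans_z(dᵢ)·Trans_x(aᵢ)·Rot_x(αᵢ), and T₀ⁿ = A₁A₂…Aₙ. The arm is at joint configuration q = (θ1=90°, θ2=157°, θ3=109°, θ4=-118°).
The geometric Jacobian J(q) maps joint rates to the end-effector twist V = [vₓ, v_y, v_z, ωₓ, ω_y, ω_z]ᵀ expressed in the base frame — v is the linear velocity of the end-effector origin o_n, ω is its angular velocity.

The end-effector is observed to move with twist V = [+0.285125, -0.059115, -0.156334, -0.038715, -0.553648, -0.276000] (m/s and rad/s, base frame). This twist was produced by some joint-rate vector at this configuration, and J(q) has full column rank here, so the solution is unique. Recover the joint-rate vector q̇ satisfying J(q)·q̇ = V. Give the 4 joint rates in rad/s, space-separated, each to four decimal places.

0.4040 -0.1540 -0.5260 0.5550

o_n = [-0.3888, -0.2158, -0.3998]
J₁: ẑ×o_n = [0.2158, -0.3888, 0.0000], ω = ẑ
J2: z=[0.0000, 0.0000, 1.0000] o=[0.0000, 0.4300, 0.1300] → [0.6458, -0.3888, 0.0000, 0.0000, 0.0000, 1.0000]
J3: z=[0.0000, 0.0000, 1.0000] o=[-0.2774, -0.2236, 0.1300] → [-0.0078, -0.1114, 0.0000, 0.0000, 0.0000, 1.0000]
J4: z=[-0.0698, -0.9976, 0.0000] o=[-0.1078, -0.2354, 0.1300] → [0.5285, -0.0370, -0.2817, -0.0698, -0.9976, 0.0000]
q̇ = J⁺·V = [0.4040, -0.1540, -0.5260, 0.5550]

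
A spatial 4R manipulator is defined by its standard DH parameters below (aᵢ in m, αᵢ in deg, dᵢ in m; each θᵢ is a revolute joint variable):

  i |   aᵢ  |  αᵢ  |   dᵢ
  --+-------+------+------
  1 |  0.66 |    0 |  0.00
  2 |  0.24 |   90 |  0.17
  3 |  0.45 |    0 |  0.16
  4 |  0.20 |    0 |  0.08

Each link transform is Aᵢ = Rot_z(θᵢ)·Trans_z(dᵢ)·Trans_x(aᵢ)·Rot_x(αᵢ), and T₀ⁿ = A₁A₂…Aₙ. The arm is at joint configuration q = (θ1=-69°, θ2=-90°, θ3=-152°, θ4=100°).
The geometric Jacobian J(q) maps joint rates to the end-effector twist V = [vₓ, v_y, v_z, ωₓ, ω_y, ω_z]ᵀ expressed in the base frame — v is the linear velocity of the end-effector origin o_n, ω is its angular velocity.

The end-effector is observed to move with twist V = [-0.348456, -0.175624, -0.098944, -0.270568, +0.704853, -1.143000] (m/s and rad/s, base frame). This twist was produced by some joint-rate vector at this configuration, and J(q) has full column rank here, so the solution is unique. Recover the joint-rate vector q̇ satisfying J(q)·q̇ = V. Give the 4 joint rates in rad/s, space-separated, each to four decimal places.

o_n = [0.1824, -0.3798, -0.1989]
J₁: ẑ×o_n = [0.3798, 0.1824, -0.0000], ω = ẑ
J2: z=[0.0000, 0.0000, 1.0000] o=[0.2365, -0.6162, 0.0000] → [-0.2363, -0.0541, 0.0000, 0.0000, 0.0000, 1.0000]
J3: z=[-0.3584, 0.9336, 0.0000] o=[0.0125, -0.7022, 0.1700] → [-0.3444, -0.1322, -0.2742, -0.3584, 0.9336, 0.0000]
J4: z=[-0.3584, 0.9336, 0.0000] o=[0.3261, -0.4104, -0.0413] → [-0.1471, -0.0565, 0.1231, -0.3584, 0.9336, 0.0000]
q̇ = J⁺·V = [-0.6690, -0.4740, 0.4830, 0.2720]

-0.6690 -0.4740 0.4830 0.2720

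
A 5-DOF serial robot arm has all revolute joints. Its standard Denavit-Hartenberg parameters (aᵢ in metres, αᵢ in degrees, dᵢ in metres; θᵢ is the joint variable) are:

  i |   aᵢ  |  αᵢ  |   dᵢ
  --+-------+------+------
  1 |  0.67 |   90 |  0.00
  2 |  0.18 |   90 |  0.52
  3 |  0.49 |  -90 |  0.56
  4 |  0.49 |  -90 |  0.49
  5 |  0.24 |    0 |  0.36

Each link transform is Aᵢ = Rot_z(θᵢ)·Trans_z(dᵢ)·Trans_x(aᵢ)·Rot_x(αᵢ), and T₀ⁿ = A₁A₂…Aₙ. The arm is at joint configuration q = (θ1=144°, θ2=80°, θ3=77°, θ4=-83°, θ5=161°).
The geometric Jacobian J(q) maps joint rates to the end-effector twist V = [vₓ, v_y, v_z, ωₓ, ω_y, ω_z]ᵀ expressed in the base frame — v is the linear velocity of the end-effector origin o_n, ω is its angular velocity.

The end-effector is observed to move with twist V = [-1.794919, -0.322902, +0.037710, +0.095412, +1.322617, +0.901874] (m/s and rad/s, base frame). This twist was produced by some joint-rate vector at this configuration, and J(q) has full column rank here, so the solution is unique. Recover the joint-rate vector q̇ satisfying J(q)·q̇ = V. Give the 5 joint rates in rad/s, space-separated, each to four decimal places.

0.7990 0.9830 0.6950 -0.1850 0.1910

o_n = [-0.2942, 2.0302, -0.1581]
J₁: ẑ×o_n = [-2.0302, -0.2942, 0.0000], ω = ẑ
J2: z=[0.5878, 0.8090, 0.0000] o=[-0.5420, 0.3938, 0.0000] → [-0.1279, 0.0929, 0.7614, 0.5878, 0.8090, 0.0000]
J3: z=[-0.7967, 0.5789, -0.1736] o=[-0.2617, 0.8329, 0.1773] → [0.0138, -0.2615, -0.9351, -0.7967, 0.5789, -0.1736]
J4: z=[0.2691, 0.0825, -0.9596] o=[-0.4427, 1.5545, 0.1886] → [0.4278, -0.0492, 0.1157, 0.2691, 0.0825, -0.9596]
J5: z=[0.6342, 0.7347, 0.2410] o=[-0.6660, 1.9250, -0.3528] → [0.1177, -0.0339, -0.2064, 0.6342, 0.7347, 0.2410]
q̇ = J⁺·V = [0.7990, 0.9830, 0.6950, -0.1850, 0.1910]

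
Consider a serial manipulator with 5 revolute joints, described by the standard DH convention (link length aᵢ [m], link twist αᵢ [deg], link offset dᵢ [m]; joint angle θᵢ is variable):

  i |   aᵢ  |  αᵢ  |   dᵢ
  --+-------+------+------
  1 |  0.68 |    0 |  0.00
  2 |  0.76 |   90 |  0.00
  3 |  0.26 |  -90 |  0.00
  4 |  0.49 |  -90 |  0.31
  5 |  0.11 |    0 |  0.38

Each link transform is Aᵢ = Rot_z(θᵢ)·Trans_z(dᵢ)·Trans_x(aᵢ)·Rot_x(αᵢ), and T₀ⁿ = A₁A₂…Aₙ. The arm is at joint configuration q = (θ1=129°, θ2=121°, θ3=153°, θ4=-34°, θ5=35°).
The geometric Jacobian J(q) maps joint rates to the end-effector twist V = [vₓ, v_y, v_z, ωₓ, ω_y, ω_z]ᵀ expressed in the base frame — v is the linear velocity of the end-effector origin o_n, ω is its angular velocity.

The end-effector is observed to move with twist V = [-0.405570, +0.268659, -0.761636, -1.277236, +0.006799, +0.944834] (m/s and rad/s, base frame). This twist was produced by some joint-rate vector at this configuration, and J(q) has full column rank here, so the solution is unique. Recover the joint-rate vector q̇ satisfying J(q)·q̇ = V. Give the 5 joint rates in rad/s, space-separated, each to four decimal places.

0.1450 0.6140 0.7590 -0.3610 -0.5350

o_n = [-0.3678, 0.7211, 0.2128]
J₁: ẑ×o_n = [-0.7211, -0.3678, 0.0000], ω = ẑ
J2: z=[0.0000, 0.0000, 1.0000] o=[-0.4279, 0.5285, 0.0000] → [-0.1926, 0.0602, 0.0000, 0.0000, 0.0000, 1.0000]
J3: z=[-0.9397, 0.3420, 0.0000] o=[-0.6879, -0.1857, 0.0000] → [0.0728, 0.2000, -0.9616, -0.9397, 0.3420, 0.0000]
J4: z=[0.1553, 0.4266, -0.8910] o=[-0.6086, 0.0320, 0.1180] → [0.6545, -0.2293, 0.0042, 0.1553, 0.4266, -0.8910]
J5: z=[0.9495, 0.1846, 0.2539] o=[-0.6942, 0.5981, 0.0262] → [0.0032, -0.0943, 0.0565, 0.9495, 0.1846, 0.2539]
q̇ = J⁺·V = [0.1450, 0.6140, 0.7590, -0.3610, -0.5350]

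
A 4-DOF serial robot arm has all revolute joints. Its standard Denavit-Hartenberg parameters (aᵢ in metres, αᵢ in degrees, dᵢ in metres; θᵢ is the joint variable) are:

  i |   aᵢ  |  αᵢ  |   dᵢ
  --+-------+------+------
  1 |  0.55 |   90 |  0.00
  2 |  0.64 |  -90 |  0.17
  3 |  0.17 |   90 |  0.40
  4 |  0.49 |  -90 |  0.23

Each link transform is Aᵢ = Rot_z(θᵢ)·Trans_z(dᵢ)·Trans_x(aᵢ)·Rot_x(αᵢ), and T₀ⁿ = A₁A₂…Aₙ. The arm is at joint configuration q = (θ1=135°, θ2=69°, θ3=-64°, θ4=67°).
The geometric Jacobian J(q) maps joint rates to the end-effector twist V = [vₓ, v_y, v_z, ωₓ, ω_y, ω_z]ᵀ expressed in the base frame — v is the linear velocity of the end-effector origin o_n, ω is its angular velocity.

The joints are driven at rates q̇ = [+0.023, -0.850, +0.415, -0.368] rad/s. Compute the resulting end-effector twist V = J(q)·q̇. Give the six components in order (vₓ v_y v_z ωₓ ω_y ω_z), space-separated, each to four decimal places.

-0.5146 0.7549 0.7027 -0.5250 -0.9053 0.4805

o_n = [0.4442, 0.3983, 0.8574]
J₁: ẑ×o_n = [-0.3983, 0.4442, 0.0000], ω = ẑ
J2: z=[0.7071, 0.7071, 0.0000] o=[-0.3889, 0.3889, 0.0000] → [0.6063, -0.6063, -0.5825, 0.7071, 0.7071, 0.0000]
J3: z=[0.6601, -0.6601, 0.3584] o=[-0.4309, 0.6713, 0.5975] → [-0.0737, 0.1420, 0.3974, 0.6601, -0.6601, 0.3584]
J4: z=[0.5377, 0.0822, -0.8391] o=[-0.0777, 0.5342, 0.8104] → [-0.1102, -0.4632, -0.1160, 0.5377, 0.0822, -0.8391]
V = J·q̇ = [-0.5146, 0.7549, 0.7027, -0.5250, -0.9053, 0.4805]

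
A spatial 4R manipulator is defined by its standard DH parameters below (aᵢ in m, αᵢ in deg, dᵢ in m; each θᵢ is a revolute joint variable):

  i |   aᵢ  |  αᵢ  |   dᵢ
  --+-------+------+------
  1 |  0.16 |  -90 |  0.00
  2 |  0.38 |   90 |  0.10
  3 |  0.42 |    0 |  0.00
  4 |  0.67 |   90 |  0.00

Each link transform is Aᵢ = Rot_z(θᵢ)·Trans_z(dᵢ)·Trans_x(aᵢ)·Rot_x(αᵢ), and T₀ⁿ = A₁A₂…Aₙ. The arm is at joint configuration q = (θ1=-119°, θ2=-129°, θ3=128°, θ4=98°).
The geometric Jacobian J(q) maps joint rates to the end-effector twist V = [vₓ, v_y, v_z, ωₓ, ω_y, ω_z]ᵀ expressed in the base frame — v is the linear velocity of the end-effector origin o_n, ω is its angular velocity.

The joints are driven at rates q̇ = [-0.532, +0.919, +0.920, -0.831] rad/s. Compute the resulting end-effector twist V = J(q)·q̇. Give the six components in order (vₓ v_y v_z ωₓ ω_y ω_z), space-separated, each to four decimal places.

-0.3670 0.3271 -0.4022 0.8373 -0.3850 -0.5880

o_n = [-0.2271, -0.3046, -0.2673]
J₁: ẑ×o_n = [0.3046, -0.2271, 0.0000], ω = ẑ
J2: z=[0.8746, -0.4848, 0.0000] o=[-0.0776, -0.1399, 0.0000] → [0.1296, 0.2338, -0.2165, 0.8746, -0.4848, 0.0000]
J3: z=[0.3768, 0.6797, -0.6293] o=[0.1258, 0.0207, 0.2953] → [-0.5872, 0.4341, 0.1173, 0.3768, 0.6797, -0.6293]
J4: z=[0.3768, 0.6797, -0.6293] o=[0.3364, -0.2820, 0.0944] → [-0.2600, 0.4909, 0.3746, 0.3768, 0.6797, -0.6293]
V = J·q̇ = [-0.3670, 0.3271, -0.4022, 0.8373, -0.3850, -0.5880]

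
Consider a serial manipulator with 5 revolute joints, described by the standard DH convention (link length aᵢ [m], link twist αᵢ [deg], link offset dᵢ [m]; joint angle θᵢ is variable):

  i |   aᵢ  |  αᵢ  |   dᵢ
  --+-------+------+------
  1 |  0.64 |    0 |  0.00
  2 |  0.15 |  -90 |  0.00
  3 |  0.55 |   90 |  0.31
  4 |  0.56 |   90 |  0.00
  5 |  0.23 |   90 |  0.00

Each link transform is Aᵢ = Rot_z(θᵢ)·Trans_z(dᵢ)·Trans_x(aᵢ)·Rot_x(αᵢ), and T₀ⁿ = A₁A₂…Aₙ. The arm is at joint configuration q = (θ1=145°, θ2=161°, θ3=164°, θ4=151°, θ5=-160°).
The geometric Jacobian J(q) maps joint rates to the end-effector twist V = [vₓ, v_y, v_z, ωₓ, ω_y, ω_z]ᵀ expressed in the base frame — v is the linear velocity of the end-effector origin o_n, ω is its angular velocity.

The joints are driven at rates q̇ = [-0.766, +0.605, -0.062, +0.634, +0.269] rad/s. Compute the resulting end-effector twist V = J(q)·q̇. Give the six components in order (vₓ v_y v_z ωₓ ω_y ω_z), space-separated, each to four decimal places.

o_n = [-0.2040, 0.7373, 0.0069]
J₁: ẑ×o_n = [-0.7373, -0.2040, 0.0000], ω = ẑ
J2: z=[0.0000, 0.0000, 1.0000] o=[-0.5243, 0.3671, 0.0000] → [-0.3702, 0.3203, 0.0000, 0.0000, 0.0000, 1.0000]
J3: z=[0.8090, 0.5878, 0.0000] o=[-0.4361, 0.2457, 0.0000] → [0.0041, -0.0056, 0.2613, 0.8090, 0.5878, 0.0000]
J4: z=[0.1620, -0.2230, -0.9613] o=[-0.4961, 0.8557, -0.1516] → [-0.1491, -0.3064, 0.0460, 0.1620, -0.2230, -0.9613]
J5: z=[0.4337, 0.8911, -0.1336] o=[0.0003, 0.6344, -0.0166] → [0.0347, 0.0171, 0.2267, 0.4337, 0.8911, -0.1336]
V = J·q̇ = [0.2553, 0.1607, 0.0739, 0.1692, 0.0619, -0.8064]

0.2553 0.1607 0.0739 0.1692 0.0619 -0.8064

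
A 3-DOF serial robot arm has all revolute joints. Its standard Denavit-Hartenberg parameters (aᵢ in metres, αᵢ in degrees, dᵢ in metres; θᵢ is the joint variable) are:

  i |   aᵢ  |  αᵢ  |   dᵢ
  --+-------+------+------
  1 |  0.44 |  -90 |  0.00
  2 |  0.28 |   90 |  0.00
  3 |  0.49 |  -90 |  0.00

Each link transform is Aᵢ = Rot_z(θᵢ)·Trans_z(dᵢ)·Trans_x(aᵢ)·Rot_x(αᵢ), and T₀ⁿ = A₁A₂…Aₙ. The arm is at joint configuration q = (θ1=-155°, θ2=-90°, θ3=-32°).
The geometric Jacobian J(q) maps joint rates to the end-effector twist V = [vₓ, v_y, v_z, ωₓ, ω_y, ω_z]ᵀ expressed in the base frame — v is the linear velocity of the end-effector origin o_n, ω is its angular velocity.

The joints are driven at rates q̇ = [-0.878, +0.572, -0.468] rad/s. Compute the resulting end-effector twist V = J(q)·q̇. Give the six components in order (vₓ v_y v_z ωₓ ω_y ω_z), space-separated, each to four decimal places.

-0.3994 0.4546 -0.1215 -0.1824 -0.7162 -0.8780

o_n = [-0.5085, 0.0494, 0.6955]
J₁: ẑ×o_n = [-0.0494, -0.5085, 0.0000], ω = ẑ
J2: z=[0.4226, -0.9063, 0.0000] o=[-0.3988, -0.1860, 0.0000] → [-0.6304, -0.2939, -0.0000, 0.4226, -0.9063, 0.0000]
J3: z=[0.9063, 0.4226, 0.0000] o=[-0.3988, -0.1860, 0.2800] → [0.1756, -0.3766, 0.2597, 0.9063, 0.4226, 0.0000]
V = J·q̇ = [-0.3994, 0.4546, -0.1215, -0.1824, -0.7162, -0.8780]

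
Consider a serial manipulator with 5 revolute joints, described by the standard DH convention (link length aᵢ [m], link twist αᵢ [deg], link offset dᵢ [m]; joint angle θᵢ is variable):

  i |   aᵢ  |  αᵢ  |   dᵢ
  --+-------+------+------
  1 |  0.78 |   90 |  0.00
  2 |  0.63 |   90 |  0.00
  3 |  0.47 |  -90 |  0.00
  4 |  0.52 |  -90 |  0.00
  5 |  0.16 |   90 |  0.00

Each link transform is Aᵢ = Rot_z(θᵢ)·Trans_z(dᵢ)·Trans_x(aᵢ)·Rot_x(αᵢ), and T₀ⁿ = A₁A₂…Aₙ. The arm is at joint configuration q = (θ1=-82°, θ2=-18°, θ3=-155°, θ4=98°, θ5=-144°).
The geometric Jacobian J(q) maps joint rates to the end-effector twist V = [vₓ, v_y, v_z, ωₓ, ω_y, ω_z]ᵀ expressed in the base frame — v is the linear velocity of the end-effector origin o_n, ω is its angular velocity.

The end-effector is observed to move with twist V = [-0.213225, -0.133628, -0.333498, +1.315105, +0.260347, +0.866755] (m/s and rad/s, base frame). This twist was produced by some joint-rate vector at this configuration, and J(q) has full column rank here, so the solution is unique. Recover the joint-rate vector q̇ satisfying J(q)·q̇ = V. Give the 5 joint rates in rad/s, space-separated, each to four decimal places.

o_n = [0.4223, -1.1304, 0.2773]
J₁: ẑ×o_n = [1.1304, 0.4223, -0.0000], ω = ẑ
J2: z=[-0.9903, -0.1392, 0.0000] o=[0.1086, -0.7724, 0.0000] → [-0.0386, 0.2746, 0.3982, -0.9903, -0.1392, 0.0000]
J3: z=[-0.0430, 0.3060, -0.9511] o=[0.1919, -1.3657, -0.1947] → [0.3682, -0.1988, -0.0806, -0.0430, 0.3060, -0.9511]
J4: z=[0.9534, -0.2719, -0.1306] o=[0.3323, -0.9369, -0.0631] → [-0.1178, -0.3362, -0.1600, 0.9534, -0.2719, -0.1306]
J5: z=[-0.3016, -0.8609, -0.4097] o=[0.3328, -1.1605, 0.4064] → [0.1235, -0.0756, 0.0680, -0.3016, -0.8609, -0.4097]
q̇ = J⁺·V = [0.1020, -0.6810, -0.6260, 0.4660, -0.5620]

0.1020 -0.6810 -0.6260 0.4660 -0.5620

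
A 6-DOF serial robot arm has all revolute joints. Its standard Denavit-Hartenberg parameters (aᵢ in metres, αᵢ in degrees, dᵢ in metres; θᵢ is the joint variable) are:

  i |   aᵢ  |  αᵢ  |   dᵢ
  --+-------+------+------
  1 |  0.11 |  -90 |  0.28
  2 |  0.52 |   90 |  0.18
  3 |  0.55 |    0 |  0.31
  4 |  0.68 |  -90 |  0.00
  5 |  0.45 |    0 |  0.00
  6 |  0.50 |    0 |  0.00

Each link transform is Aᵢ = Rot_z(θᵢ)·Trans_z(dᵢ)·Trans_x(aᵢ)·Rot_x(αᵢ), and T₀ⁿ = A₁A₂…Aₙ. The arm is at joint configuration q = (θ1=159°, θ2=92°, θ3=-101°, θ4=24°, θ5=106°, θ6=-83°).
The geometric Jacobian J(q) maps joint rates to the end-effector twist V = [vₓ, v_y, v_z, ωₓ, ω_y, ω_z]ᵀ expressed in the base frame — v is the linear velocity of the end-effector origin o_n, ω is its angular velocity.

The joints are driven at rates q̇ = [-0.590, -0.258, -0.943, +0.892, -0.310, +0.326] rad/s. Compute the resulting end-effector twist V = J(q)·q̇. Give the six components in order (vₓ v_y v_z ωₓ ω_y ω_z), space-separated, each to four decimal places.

0.5826 -0.3259 0.4437 0.1393 0.2190 -0.6038

o_n = [0.6987, 1.1779, -0.3522]
J₁: ẑ×o_n = [-1.1779, 0.6987, 0.0000], ω = ẑ
J2: z=[-0.3584, -0.9336, 0.0000] o=[-0.1027, 0.0394, 0.2800] → [0.5902, -0.2265, 0.3402, -0.3584, -0.9336, 0.0000]
J3: z=[-0.9330, 0.3581, -0.0349] o=[-0.1503, -0.1351, -0.2397] → [0.0055, -0.1346, -1.5291, -0.9330, 0.3581, -0.0349]
J4: z=[-0.9330, 0.3581, -0.0349] o=[-0.2494, 0.4812, -0.1456] → [-0.0497, -0.2258, -0.9896, -0.9330, 0.3581, -0.0349]
J5: z=[-0.0489, -0.2222, -0.9738] o=[-0.0070, 1.0979, -0.2985] → [0.0898, -0.6899, 0.1529, -0.0489, -0.2222, -0.9738]
J6: z=[-0.0489, -0.2222, -0.9738] o=[0.3524, 0.8305, -0.2555] → [0.3598, -0.3420, 0.0600, -0.0489, -0.2222, -0.9738]
V = J·q̇ = [0.5826, -0.3259, 0.4437, 0.1393, 0.2190, -0.6038]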